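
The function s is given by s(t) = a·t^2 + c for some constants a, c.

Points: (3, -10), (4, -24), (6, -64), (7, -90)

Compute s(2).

From s(3) = -10 and s(4) = -24: 9a + c = -10 and 16a + c = -24.
Subtracting: 7a = -14, so a = -2; then c = -10 − (-2)·9 = 8.
So s(t) = -2t² + 8, and s(2) = 0.

0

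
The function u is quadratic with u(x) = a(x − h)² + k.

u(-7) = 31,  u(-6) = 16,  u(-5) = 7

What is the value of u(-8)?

52

First differences -15, -9; second difference 6 = 2a, so a = 3.
Expanding, the x-coefficient is −2ah = -6h; matching it to the data gives h = -4, and then k = 4.
So u(x) = 3(x + 4)² + 4.
u(-8) = 3·(-4)² + 4 = 52.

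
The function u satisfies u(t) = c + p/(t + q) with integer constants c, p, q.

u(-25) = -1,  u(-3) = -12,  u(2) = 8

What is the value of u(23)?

(u(t) − c)(t + q) = p for each data point; the three points give a linear system in c and q, then p follows.
Solving: c = 0, q = 1, p = 24, so u(t) = 24/(t + 1).
Then u(23) = 0 + 24/24 = 1.

1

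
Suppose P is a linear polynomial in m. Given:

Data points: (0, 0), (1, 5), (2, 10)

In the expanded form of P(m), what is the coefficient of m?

5

First differences: 5, 5.
Level-1 differences are constant, so P has degree 1.
Fitting a degree-1 polynomial gives P(m) = 5m.
The coefficient of m is 5.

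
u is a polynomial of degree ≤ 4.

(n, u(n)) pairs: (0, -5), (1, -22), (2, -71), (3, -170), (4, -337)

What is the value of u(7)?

-1426

First differences: -17, -49, -99, -167. Second differences: -32, -50, -68. Third differences: -18, -18.
Level-3 differences are constant, so u has degree 3.
Fitting a degree-3 polynomial gives u(n) = -3n³ - 7n² - 7n - 5.
Then u(7) = -1426.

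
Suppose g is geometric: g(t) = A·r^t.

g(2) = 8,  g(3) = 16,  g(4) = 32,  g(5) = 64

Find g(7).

Consecutive ratio: 16/8 = 2, and 32/16 = 2, so r = 2.
Then A·2^2 = 8 gives A = 2, and g(t) = 2·2^t.
g(7) = 2·2^7 = 256.

256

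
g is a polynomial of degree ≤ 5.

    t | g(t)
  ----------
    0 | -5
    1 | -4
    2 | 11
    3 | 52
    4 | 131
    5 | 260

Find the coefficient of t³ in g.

First differences: 1, 15, 41, 79, 129. Second differences: 14, 26, 38, 50. Third differences: 12, 12, 12.
Level-3 differences are constant, so g has degree 3.
Fitting a degree-3 polynomial gives g(t) = 2t³ + t² - 2t - 5.
The coefficient of t³ is 2.

2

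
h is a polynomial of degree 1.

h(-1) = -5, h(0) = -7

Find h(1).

-9

Write h(n) = an + b; the 2 given values yield a linear system in the 2 coefficients.
Solving, h(n) = -2n - 7.
Then h(1) = -9.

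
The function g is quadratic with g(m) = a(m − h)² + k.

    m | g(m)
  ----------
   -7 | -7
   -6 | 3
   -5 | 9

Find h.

-4

First differences 10, 6; second difference -4 = 2a, so a = -2.
Expanding, the m-coefficient is −2ah = 4h; matching it to the data gives h = -4, and then k = 11.
So g(m) = -2(m + 4)² + 11.
Hence h = -4.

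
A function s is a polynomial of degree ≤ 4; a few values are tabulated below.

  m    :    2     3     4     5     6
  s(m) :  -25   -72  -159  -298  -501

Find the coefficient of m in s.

1

Write s(m) = am^4 + bm³ + cm² + dm + e; the 5 given values yield a linear system in the 5 coefficients.
Solving, the leading coefficient vanishes, and s(m) = -2m³ - 2m² + m - 3.
The coefficient of m is 1.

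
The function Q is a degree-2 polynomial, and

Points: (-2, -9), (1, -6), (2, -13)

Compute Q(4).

Write Q(x) = ax² + bx + c; the 3 given values yield a linear system in the 3 coefficients.
Solving, Q(x) = -2x² - x - 3.
Then Q(4) = -39.

-39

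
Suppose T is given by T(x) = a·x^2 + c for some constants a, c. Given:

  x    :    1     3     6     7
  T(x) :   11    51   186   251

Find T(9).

411

From T(1) = 11 and T(3) = 51: 1a + c = 11 and 9a + c = 51.
Subtracting: 8a = 40, so a = 5; then c = 11 − 5·1 = 6.
So T(x) = 5x² + 6, and T(9) = 411.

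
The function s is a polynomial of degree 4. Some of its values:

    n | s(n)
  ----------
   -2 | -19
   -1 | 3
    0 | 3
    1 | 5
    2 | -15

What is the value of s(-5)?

-1177

Write s(n) = an^4 + bn³ + cn² + dn + e; the 5 given values yield a linear system in the 5 coefficients.
Solving, s(n) = -2n^4 + 3n² + n + 3.
Then s(-5) = -1177.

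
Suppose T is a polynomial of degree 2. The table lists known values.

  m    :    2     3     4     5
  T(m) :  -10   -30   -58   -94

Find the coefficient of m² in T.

Write T(m) = am² + bm + c; the 4 given values yield a linear system in the 3 coefficients.
Solving, T(m) = -4m² + 6.
The coefficient of m² is -4.

-4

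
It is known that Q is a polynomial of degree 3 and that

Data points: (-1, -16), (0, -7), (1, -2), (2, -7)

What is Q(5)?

Write Q(n) = an³ + bn² + cn + d; the 4 given values yield a linear system in the 4 coefficients.
Solving, Q(n) = -n³ - 2n² + 8n - 7.
Then Q(5) = -142.

-142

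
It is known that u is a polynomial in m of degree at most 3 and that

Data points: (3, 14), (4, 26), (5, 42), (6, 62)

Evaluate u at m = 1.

Write u(m) = am³ + bm² + cm + d; the 4 given values yield a linear system in the 4 coefficients.
Solving, the leading coefficient vanishes, and u(m) = 2m² - 2m + 2.
Then u(1) = 2.

2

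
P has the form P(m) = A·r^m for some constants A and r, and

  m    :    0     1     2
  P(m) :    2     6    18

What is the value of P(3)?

54

Consecutive ratio: 6/2 = 3, and 18/6 = 3, so r = 3.
Then A·3^0 = 2 gives A = 2, and P(m) = 2·3^m.
P(3) = 2·3^3 = 54.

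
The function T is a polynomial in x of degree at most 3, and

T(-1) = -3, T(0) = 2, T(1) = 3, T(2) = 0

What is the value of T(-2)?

-12

First differences: 5, 1, -3. Second differences: -4, -4.
Level-2 differences are constant, so T has degree 2.
Fitting a degree-2 polynomial gives T(x) = -2x² + 3x + 2.
Then T(-2) = -12.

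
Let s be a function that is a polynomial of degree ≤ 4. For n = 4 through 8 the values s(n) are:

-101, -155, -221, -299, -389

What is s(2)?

Write s(n) = an^4 + bn³ + cn² + dn + e; the 5 given values yield a linear system in the 5 coefficients.
Solving, the top 2 coefficients vanish, and s(n) = -6n² - 5.
Then s(2) = -29.

-29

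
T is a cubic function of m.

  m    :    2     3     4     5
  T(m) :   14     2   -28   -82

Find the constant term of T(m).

8

Write T(m) = am³ + bm² + cm + d; the 4 given values yield a linear system in the 4 coefficients.
Solving, T(m) = -m³ + 7m + 8.
The constant term is T(0) = 8.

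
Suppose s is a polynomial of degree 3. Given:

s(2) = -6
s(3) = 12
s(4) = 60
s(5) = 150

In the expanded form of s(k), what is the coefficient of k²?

-3

Write s(k) = ak³ + bk² + ck + d; the 4 given values yield a linear system in the 4 coefficients.
Solving, s(k) = 2k³ - 3k² - 5k.
The coefficient of k² is -3.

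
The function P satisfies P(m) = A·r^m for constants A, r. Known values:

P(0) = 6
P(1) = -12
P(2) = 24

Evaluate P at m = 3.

Consecutive ratio: -12/6 = -2, and 24/(-12) = -2, so r = -2.
Then A·(-2)^0 = 6 gives A = 6, and P(m) = 6·(-2)^m.
P(3) = 6·(-2)^3 = -48.

-48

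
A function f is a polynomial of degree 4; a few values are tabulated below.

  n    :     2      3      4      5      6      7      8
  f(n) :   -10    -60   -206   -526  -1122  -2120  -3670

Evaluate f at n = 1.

-2

First differences: -50, -146, -320, -596, -998, -1550. Second differences: -96, -174, -276, -402, -552. Third differences: -78, -102, -126, -150. Fourth differences: -24, -24, -24.
Level-4 differences are constant, so f has degree 4.
Fitting a degree-4 polynomial gives f(n) = -n^4 + n³ - 2n² + 6n - 6.
Then f(1) = -2.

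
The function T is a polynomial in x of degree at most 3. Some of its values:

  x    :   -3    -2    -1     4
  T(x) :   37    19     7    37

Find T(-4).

Write T(x) = ax³ + bx² + cx + d; the 4 given values yield a linear system in the 4 coefficients.
Solving, the leading coefficient vanishes, and T(x) = 3x² - 3x + 1.
Then T(-4) = 61.

61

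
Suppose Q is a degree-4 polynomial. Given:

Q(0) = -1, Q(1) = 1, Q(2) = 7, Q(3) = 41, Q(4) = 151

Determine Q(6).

911

Write Q(x) = ax^4 + bx³ + cx² + dx + e; the 5 given values yield a linear system in the 5 coefficients.
Solving, Q(x) = x^4 - 2x³ + x² + 2x - 1.
Then Q(6) = 911.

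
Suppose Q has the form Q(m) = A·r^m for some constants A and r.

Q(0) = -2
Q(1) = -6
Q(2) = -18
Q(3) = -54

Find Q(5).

-486

Consecutive ratio: -6/(-2) = 3, and -18/(-6) = 3, so r = 3.
Then A·3^0 = -2 gives A = -2, and Q(m) = -2·3^m.
Q(5) = -2·3^5 = -486.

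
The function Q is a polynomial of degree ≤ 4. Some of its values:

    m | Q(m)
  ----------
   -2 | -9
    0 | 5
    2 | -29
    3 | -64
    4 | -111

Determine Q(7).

Write Q(m) = am^4 + bm³ + cm² + dm + e; the 5 given values yield a linear system in the 5 coefficients.
Solving, the top 2 coefficients vanish, and Q(m) = -6m² - 5m + 5.
Then Q(7) = -324.

-324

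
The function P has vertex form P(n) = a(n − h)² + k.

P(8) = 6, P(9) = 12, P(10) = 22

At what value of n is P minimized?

First differences 6, 10; second difference 4 = 2a, so a = 2.
Expanding, the n-coefficient is −2ah = -4h; matching it to the data gives h = 7, and then k = 4.
So P(n) = 2(n − 7)² + 4.
Hence h = 7.

7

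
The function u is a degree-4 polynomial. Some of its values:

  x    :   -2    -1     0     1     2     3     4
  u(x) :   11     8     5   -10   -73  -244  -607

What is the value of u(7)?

-4048

Write u(x) = ax^4 + bx³ + cx² + dx + e; the 7 given values yield a linear system in the 5 coefficients.
Solving, u(x) = -x^4 - 4x³ - 5x² - 5x + 5.
Then u(7) = -4048.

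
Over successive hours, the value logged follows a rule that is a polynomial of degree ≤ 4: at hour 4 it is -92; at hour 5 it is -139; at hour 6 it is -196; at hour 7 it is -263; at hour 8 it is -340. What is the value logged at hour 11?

Write the value at t as g(t).
First differences: -47, -57, -67, -77. Second differences: -10, -10, -10.
Level-2 differences are constant, so g has degree 2.
Fitting a degree-2 polynomial gives g(t) = -5t² - 2t - 4.
Then g(11) = -631.

-631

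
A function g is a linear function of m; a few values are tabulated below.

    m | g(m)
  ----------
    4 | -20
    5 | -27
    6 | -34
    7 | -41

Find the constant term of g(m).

8

First differences: -7, -7, -7.
Level-1 differences are constant, so g has degree 1.
Fitting a degree-1 polynomial gives g(m) = -7m + 8.
The constant term is g(0) = 8.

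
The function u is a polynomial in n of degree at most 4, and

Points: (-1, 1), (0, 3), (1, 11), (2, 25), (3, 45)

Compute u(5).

Write u(n) = an^4 + bn³ + cn² + dn + e; the 5 given values yield a linear system in the 5 coefficients.
Solving, the top 2 coefficients vanish, and u(n) = 3n² + 5n + 3.
Then u(5) = 103.

103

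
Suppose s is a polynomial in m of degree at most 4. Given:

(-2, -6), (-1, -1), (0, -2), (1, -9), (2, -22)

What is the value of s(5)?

First differences: 5, -1, -7, -13. Second differences: -6, -6, -6.
Level-2 differences are constant, so s has degree 2.
Fitting a degree-2 polynomial gives s(m) = -3m² - 4m - 2.
Then s(5) = -97.

-97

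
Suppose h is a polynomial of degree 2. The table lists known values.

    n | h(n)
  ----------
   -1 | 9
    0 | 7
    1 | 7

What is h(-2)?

Write h(n) = an² + bn + c; the 3 given values yield a linear system in the 3 coefficients.
Solving, h(n) = n² - n + 7.
Then h(-2) = 13.

13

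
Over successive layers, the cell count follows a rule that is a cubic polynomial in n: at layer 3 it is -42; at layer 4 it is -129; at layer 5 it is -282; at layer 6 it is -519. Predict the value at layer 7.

-858

Write the value at n as Q(n).
Write Q(n) = an³ + bn² + cn + d; the 4 given values yield a linear system in the 4 coefficients.
Solving, Q(n) = -3n³ + 3n² + 3n + 3.
Then Q(7) = -858.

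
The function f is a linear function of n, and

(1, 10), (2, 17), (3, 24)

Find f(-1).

First differences: 7, 7.
Level-1 differences are constant, so f has degree 1.
Fitting a degree-1 polynomial gives f(n) = 7n + 3.
Then f(-1) = -4.

-4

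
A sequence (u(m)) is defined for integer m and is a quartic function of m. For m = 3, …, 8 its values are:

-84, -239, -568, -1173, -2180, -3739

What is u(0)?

Write u(m) = am^4 + bm³ + cm² + dm + e; the 6 given values yield a linear system in the 5 coefficients.
Solving, u(m) = -m^4 + m³ - 2m² - 3m - 3.
The constant term is u(0) = -3.

-3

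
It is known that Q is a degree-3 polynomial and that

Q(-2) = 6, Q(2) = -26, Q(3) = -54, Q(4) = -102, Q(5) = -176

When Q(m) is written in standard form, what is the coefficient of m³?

Write Q(m) = am³ + bm² + cm + d; the 5 given values yield a linear system in the 4 coefficients.
Solving, Q(m) = -m³ - m² - 4m - 6.
The coefficient of m³ is -1.

-1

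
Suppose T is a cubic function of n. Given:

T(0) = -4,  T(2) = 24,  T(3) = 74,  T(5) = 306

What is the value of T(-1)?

Write T(n) = an³ + bn² + cn + d; the 4 given values yield a linear system in the 4 coefficients.
Solving, T(n) = 2n³ + 2n² + 2n - 4.
Then T(-1) = -6.

-6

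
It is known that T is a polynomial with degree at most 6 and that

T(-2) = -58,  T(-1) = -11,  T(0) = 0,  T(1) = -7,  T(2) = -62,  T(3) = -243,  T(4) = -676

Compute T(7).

-5467

First differences: 47, 11, -7, -55, -181, -433. Second differences: -36, -18, -48, -126, -252. Third differences: 18, -30, -78, -126. Fourth differences: -48, -48, -48.
Level-4 differences are constant, so T has degree 4.
Fitting a degree-4 polynomial gives T(m) = -2m^4 - m³ - 7m² + 3m.
Then T(7) = -5467.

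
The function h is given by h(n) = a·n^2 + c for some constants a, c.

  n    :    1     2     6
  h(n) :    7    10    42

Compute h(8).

70

From h(1) = 7 and h(2) = 10: 1a + c = 7 and 4a + c = 10.
Subtracting: 3a = 3, so a = 1; then c = 7 − 1·1 = 6.
So h(n) = 1n² + 6, and h(8) = 70.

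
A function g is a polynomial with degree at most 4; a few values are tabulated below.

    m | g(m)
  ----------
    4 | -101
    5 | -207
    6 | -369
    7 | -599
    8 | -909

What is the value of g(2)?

-9

Write g(m) = am^4 + bm³ + cm² + dm + e; the 5 given values yield a linear system in the 5 coefficients.
Solving, the leading coefficient vanishes, and g(m) = -2m³ + 2m² - 2m + 3.
Then g(2) = -9.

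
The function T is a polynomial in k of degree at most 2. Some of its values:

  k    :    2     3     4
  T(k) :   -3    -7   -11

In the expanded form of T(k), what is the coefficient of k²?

0

First differences: -4, -4.
Level-1 differences are constant, so T has degree 1.
Fitting a degree-1 polynomial gives T(k) = -4k + 5.
The coefficient of k² is 0.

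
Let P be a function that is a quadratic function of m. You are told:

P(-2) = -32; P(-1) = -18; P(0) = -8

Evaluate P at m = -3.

Write P(m) = am² + bm + c; the 3 given values yield a linear system in the 3 coefficients.
Solving, P(m) = -2m² + 8m - 8.
Then P(-3) = -50.

-50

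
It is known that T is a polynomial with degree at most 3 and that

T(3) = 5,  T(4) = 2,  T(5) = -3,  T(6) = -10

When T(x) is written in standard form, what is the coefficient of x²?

Write T(x) = ax³ + bx² + cx + d; the 4 given values yield a linear system in the 4 coefficients.
Solving, the leading coefficient vanishes, and T(x) = -x² + 4x + 2.
The coefficient of x² is -1.

-1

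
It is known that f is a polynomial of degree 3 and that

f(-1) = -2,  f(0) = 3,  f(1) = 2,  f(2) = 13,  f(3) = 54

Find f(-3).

First differences: 5, -1, 11, 41. Second differences: -6, 12, 30. Third differences: 18, 18.
Level-3 differences are constant, so f has degree 3.
Fitting a degree-3 polynomial gives f(m) = 3m³ - 3m² - m + 3.
Then f(-3) = -102.

-102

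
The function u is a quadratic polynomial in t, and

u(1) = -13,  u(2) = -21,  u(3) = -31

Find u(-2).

-1

Write u(t) = at² + bt + c; the 3 given values yield a linear system in the 3 coefficients.
Solving, u(t) = -t² - 5t - 7.
Then u(-2) = -1.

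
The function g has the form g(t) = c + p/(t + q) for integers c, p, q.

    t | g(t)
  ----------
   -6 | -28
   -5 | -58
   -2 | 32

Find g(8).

(g(t) − c)(t + q) = p for each data point; the three points give a linear system in c and q, then p follows.
Solving: c = 2, q = 4, p = 60, so g(t) = 2 + 60/(t + 4).
Then g(8) = 2 + 60/12 = 7.

7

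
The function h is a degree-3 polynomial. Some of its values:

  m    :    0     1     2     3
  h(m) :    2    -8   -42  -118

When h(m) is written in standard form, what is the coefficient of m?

Write h(m) = am³ + bm² + cm + d; the 4 given values yield a linear system in the 4 coefficients.
Solving, h(m) = -3m³ - 3m² - 4m + 2.
The coefficient of m is -4.

-4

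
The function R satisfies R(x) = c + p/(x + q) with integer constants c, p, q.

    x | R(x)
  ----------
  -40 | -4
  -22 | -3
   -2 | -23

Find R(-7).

7

(R(x) − c)(x + q) = p for each data point; the three points give a linear system in c and q, then p follows.
Solving: c = -5, q = 4, p = -36, so R(x) = -5 − 36/(x + 4).
Then R(-7) = -5 − 36/(-3) = 7.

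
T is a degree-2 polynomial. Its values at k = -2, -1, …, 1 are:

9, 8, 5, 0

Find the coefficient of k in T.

-4

Write T(k) = ak² + bk + c; the 4 given values yield a linear system in the 3 coefficients.
Solving, T(k) = -k² - 4k + 5.
The coefficient of k is -4.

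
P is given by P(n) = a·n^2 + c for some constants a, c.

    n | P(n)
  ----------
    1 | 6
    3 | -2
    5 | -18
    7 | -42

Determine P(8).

From P(1) = 6 and P(3) = -2: 1a + c = 6 and 9a + c = -2.
Subtracting: 8a = -8, so a = -1; then c = 6 − (-1)·1 = 7.
So P(n) = -1n² + 7, and P(8) = -57.

-57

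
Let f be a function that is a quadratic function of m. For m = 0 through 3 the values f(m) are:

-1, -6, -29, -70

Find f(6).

-301

Write f(m) = am² + bm + c; the 4 given values yield a linear system in the 3 coefficients.
Solving, f(m) = -9m² + 4m - 1.
Then f(6) = -301.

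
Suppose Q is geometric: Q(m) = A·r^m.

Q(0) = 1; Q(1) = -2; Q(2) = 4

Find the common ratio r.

Consecutive ratio: -2/1 = -2, and 4/(-2) = -2, so r = -2.
Then A·(-2)^0 = 1 gives A = 1, and Q(m) = 1·(-2)^m.

-2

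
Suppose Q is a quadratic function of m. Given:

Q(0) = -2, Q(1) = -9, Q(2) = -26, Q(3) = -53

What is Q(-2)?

-18

Write Q(m) = am² + bm + c; the 4 given values yield a linear system in the 3 coefficients.
Solving, Q(m) = -5m² - 2m - 2.
Then Q(-2) = -18.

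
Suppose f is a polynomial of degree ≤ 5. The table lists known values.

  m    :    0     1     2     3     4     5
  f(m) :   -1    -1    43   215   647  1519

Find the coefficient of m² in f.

2

Write f(m) = am^5 + bm^4 + cm³ + dm² + em + p; the 6 given values yield a linear system in the 6 coefficients.
Solving, the leading coefficient vanishes, and f(m) = 2m^4 + 2m³ + 2m² - 6m - 1.
The coefficient of m² is 2.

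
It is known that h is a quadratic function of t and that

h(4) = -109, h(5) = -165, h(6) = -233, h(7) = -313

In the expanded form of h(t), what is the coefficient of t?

-2

First differences: -56, -68, -80. Second differences: -12, -12.
Level-2 differences are constant, so h has degree 2.
Fitting a degree-2 polynomial gives h(t) = -6t² - 2t - 5.
The coefficient of t is -2.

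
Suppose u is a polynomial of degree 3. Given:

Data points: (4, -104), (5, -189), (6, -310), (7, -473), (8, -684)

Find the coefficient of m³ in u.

-1

First differences: -85, -121, -163, -211. Second differences: -36, -42, -48. Third differences: -6, -6.
Level-3 differences are constant, so u has degree 3.
Fitting a degree-3 polynomial gives u(m) = -m³ - 3m² + 3m - 4.
The coefficient of m³ is -1.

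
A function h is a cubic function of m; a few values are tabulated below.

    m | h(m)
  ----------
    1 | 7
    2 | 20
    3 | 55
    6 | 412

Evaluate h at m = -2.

Write h(m) = am³ + bm² + cm + d; the 4 given values yield a linear system in the 4 coefficients.
Solving, h(m) = 2m³ - m² + 2m + 4.
Then h(-2) = -20.

-20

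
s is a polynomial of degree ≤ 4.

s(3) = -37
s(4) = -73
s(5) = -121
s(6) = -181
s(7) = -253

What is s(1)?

First differences: -36, -48, -60, -72. Second differences: -12, -12, -12.
Level-2 differences are constant, so s has degree 2.
Fitting a degree-2 polynomial gives s(t) = -6t² + 6t - 1.
Then s(1) = -1.

-1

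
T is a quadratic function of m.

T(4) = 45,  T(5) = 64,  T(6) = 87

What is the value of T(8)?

Write T(m) = am² + bm + c; the 3 given values yield a linear system in the 3 coefficients.
Solving, T(m) = 2m² + m + 9.
Then T(8) = 145.

145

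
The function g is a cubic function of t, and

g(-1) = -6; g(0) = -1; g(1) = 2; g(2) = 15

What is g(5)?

Write g(t) = at³ + bt² + ct + d; the 4 given values yield a linear system in the 4 coefficients.
Solving, g(t) = 2t³ - t² + 2t - 1.
Then g(5) = 234.

234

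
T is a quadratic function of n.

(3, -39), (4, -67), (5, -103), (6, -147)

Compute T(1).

-7

First differences: -28, -36, -44. Second differences: -8, -8.
Level-2 differences are constant, so T has degree 2.
Fitting a degree-2 polynomial gives T(n) = -4n² - 3.
Then T(1) = -7.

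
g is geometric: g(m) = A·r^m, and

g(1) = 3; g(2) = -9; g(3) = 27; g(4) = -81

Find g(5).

243

Consecutive ratio: -9/3 = -3, and 27/(-9) = -3, so r = -3.
Then A·(-3)^1 = 3 gives A = -1, and g(m) = -1·(-3)^m.
g(5) = -1·(-3)^5 = 243.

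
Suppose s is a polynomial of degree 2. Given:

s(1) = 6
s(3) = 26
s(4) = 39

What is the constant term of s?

-1

Write s(k) = ak² + bk + c; the 3 given values yield a linear system in the 3 coefficients.
Solving, s(k) = k² + 6k - 1.
The constant term is s(0) = -1.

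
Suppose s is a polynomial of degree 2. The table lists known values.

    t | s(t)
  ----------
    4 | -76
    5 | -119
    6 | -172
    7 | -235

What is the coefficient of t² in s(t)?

First differences: -43, -53, -63. Second differences: -10, -10.
Level-2 differences are constant, so s has degree 2.
Fitting a degree-2 polynomial gives s(t) = -5t² + 2t - 4.
The coefficient of t² is -5.

-5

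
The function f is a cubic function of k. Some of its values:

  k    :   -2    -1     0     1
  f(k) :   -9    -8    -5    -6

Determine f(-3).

-2

Write f(k) = ak³ + bk² + ck + d; the 4 given values yield a linear system in the 4 coefficients.
Solving, f(k) = -k³ - 2k² + 2k - 5.
Then f(-3) = -2.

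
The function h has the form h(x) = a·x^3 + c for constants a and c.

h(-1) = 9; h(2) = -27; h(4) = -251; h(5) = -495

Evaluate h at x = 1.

From h(-1) = 9 and h(2) = -27: -1a + c = 9 and 8a + c = -27.
Subtracting: 9a = -36, so a = -4; then c = 9 − (-4)·(-1) = 5.
So h(x) = -4x³ + 5, and h(1) = 1.

1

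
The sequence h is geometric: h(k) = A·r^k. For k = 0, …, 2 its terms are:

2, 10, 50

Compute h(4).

Consecutive ratio: 10/2 = 5, and 50/10 = 5, so r = 5.
Then A·5^0 = 2 gives A = 2, and h(k) = 2·5^k.
h(4) = 2·5^4 = 1250.

1250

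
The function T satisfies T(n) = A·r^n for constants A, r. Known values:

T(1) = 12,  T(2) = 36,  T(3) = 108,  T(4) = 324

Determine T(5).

972

Consecutive ratio: 36/12 = 3, and 108/36 = 3, so r = 3.
Then A·3^1 = 12 gives A = 4, and T(n) = 4·3^n.
T(5) = 4·3^5 = 972.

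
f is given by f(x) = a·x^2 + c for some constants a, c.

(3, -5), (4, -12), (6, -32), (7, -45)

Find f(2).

0

From f(3) = -5 and f(4) = -12: 9a + c = -5 and 16a + c = -12.
Subtracting: 7a = -7, so a = -1; then c = -5 − (-1)·9 = 4.
So f(x) = -1x² + 4, and f(2) = 0.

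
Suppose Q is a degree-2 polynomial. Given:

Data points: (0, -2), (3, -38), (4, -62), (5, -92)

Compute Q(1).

Write Q(t) = at² + bt + c; the 4 given values yield a linear system in the 3 coefficients.
Solving, Q(t) = -3t² - 3t - 2.
Then Q(1) = -8.

-8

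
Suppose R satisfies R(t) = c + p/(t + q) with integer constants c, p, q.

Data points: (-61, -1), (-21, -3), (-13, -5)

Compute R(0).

(R(t) − c)(t + q) = p for each data point; the three points give a linear system in c and q, then p follows.
Solving: c = 0, q = 1, p = 60, so R(t) = 60/(t + 1).
Then R(0) = 0 + 60/1 = 60.

60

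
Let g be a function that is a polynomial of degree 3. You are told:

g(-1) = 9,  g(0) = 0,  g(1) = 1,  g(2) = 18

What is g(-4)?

36

Write g(m) = am³ + bm² + cm + d; the 4 given values yield a linear system in the 4 coefficients.
Solving, g(m) = m³ + 5m² - 5m.
Then g(-4) = 36.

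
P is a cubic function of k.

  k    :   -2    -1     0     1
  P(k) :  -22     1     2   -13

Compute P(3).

Write P(k) = ak³ + bk² + ck + d; the 4 given values yield a linear system in the 4 coefficients.
Solving, P(k) = k³ - 8k² - 8k + 2.
Then P(3) = -67.

-67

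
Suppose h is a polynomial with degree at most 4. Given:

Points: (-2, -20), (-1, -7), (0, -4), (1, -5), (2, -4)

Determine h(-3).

-49

First differences: 13, 3, -1, 1. Second differences: -10, -4, 2. Third differences: 6, 6.
Level-3 differences are constant, so h has degree 3.
Fitting a degree-3 polynomial gives h(k) = k³ - 2k² - 4.
Then h(-3) = -49.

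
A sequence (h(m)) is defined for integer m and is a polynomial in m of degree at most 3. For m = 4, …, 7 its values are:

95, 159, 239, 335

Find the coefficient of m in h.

First differences: 64, 80, 96. Second differences: 16, 16.
Level-2 differences are constant, so h has degree 2.
Fitting a degree-2 polynomial gives h(m) = 8m² - 8m - 1.
The coefficient of m is -8.

-8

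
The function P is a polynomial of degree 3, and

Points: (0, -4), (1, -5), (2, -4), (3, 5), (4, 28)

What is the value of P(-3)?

Write P(x) = ax³ + bx² + cx + d; the 5 given values yield a linear system in the 4 coefficients.
Solving, P(x) = x³ - 2x² - 4.
Then P(-3) = -49.

-49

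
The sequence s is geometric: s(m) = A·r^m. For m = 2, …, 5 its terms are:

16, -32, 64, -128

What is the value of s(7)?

-512

Consecutive ratio: -32/16 = -2, and 64/(-32) = -2, so r = -2.
Then A·(-2)^2 = 16 gives A = 4, and s(m) = 4·(-2)^m.
s(7) = 4·(-2)^7 = -512.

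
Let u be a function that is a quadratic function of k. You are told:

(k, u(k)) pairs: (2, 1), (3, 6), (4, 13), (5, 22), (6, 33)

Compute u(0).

-3

First differences: 5, 7, 9, 11. Second differences: 2, 2, 2.
Level-2 differences are constant, so u has degree 2.
Fitting a degree-2 polynomial gives u(k) = k² - 3.
Then u(0) = -3.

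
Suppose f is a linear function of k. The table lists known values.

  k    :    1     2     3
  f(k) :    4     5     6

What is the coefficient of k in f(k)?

First differences: 1, 1.
Level-1 differences are constant, so f has degree 1.
Fitting a degree-1 polynomial gives f(k) = k + 3.
The coefficient of k is 1.

1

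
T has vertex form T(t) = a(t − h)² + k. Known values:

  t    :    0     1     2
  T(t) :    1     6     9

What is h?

3

First differences 5, 3; second difference -2 = 2a, so a = -1.
Expanding, the t-coefficient is −2ah = 2h; matching it to the data gives h = 3, and then k = 10.
So T(t) = -1(t − 3)² + 10.
Hence h = 3.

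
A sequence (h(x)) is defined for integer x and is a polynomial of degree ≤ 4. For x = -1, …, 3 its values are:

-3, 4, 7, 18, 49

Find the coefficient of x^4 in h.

0

Write h(x) = ax^4 + bx³ + cx² + dx + e; the 5 given values yield a linear system in the 5 coefficients.
Solving, the leading coefficient vanishes, and h(x) = 2x³ - 2x² + 3x + 4.
The coefficient of x^4 is 0.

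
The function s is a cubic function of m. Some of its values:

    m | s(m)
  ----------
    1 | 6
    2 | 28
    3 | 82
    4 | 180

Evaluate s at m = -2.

Write s(m) = am³ + bm² + cm + d; the 4 given values yield a linear system in the 4 coefficients.
Solving, s(m) = 2m³ + 4m² - 4m + 4.
Then s(-2) = 12.

12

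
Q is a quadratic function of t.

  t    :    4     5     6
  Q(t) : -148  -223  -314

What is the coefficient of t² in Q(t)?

Write Q(t) = at² + bt + c; the 3 given values yield a linear system in the 3 coefficients.
Solving, Q(t) = -8t² - 3t - 8.
The coefficient of t² is -8.

-8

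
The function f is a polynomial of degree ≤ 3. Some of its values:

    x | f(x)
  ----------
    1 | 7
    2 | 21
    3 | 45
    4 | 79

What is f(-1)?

9

First differences: 14, 24, 34. Second differences: 10, 10.
Level-2 differences are constant, so f has degree 2.
Fitting a degree-2 polynomial gives f(x) = 5x² - x + 3.
Then f(-1) = 9.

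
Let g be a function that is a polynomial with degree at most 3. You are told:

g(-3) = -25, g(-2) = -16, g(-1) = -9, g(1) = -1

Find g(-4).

Write g(x) = ax³ + bx² + cx + d; the 4 given values yield a linear system in the 4 coefficients.
Solving, the leading coefficient vanishes, and g(x) = -x² + 4x - 4.
Then g(-4) = -36.

-36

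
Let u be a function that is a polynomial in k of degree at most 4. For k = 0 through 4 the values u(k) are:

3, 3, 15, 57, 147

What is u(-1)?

-3

First differences: 0, 12, 42, 90. Second differences: 12, 30, 48. Third differences: 18, 18.
Level-3 differences are constant, so u has degree 3.
Fitting a degree-3 polynomial gives u(k) = 3k³ - 3k² + 3.
Then u(-1) = -3.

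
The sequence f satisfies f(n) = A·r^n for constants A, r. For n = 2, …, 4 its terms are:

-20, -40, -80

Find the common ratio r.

2

Consecutive ratio: -40/(-20) = 2, and -80/(-40) = 2, so r = 2.
Then A·2^2 = -20 gives A = -5, and f(n) = -5·2^n.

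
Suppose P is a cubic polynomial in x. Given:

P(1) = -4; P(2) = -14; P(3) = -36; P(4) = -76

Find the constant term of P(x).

0

Write P(x) = ax³ + bx² + cx + d; the 4 given values yield a linear system in the 4 coefficients.
Solving, P(x) = -x³ - 3x.
The constant term is P(0) = 0.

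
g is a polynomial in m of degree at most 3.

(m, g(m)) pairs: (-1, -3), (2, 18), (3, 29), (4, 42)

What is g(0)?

2

Write g(m) = am³ + bm² + cm + d; the 4 given values yield a linear system in the 4 coefficients.
Solving, the leading coefficient vanishes, and g(m) = m² + 6m + 2.
Then g(0) = 2.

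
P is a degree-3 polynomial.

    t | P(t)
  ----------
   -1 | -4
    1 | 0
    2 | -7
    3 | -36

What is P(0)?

Write P(t) = at³ + bt² + ct + d; the 4 given values yield a linear system in the 4 coefficients.
Solving, P(t) = -2t³ + t² + 4t - 3.
The constant term is P(0) = -3.

-3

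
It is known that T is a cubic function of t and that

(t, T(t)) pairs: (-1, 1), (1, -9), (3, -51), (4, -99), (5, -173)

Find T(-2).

Write T(t) = at³ + bt² + ct + d; the 5 given values yield a linear system in the 4 coefficients.
Solving, T(t) = -t³ - t² - 4t - 3.
Then T(-2) = 9.

9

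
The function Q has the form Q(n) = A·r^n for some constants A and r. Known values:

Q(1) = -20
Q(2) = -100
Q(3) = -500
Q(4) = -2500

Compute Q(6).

-62500

Consecutive ratio: -100/(-20) = 5, and -500/(-100) = 5, so r = 5.
Then A·5^1 = -20 gives A = -4, and Q(n) = -4·5^n.
Q(6) = -4·5^6 = -62500.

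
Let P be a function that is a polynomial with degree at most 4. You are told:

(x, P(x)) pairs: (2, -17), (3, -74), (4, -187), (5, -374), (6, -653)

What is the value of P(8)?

First differences: -57, -113, -187, -279. Second differences: -56, -74, -92. Third differences: -18, -18.
Level-3 differences are constant, so P has degree 3.
Fitting a degree-3 polynomial gives P(x) = -3x³ - x² + 5x + 1.
Then P(8) = -1559.

-1559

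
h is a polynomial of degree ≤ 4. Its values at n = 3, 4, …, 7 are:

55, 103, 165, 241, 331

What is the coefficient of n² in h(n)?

7

First differences: 48, 62, 76, 90. Second differences: 14, 14, 14.
Level-2 differences are constant, so h has degree 2.
Fitting a degree-2 polynomial gives h(n) = 7n² - n - 5.
The coefficient of n² is 7.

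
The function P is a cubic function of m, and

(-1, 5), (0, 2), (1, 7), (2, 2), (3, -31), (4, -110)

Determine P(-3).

Write P(m) = am³ + bm² + cm + d; the 6 given values yield a linear system in the 4 coefficients.
Solving, P(m) = -3m³ + 4m² + 4m + 2.
Then P(-3) = 107.

107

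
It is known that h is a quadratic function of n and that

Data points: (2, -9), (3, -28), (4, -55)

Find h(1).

2

Write h(n) = an² + bn + c; the 3 given values yield a linear system in the 3 coefficients.
Solving, h(n) = -4n² + n + 5.
Then h(1) = 2.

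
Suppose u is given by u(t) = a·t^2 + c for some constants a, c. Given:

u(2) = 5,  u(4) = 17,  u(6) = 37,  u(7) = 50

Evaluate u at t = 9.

82

From u(2) = 5 and u(4) = 17: 4a + c = 5 and 16a + c = 17.
Subtracting: 12a = 12, so a = 1; then c = 5 − 1·4 = 1.
So u(t) = 1t² + 1, and u(9) = 82.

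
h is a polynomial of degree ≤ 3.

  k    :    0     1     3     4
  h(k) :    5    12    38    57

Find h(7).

Write h(k) = ak³ + bk² + ck + d; the 4 given values yield a linear system in the 4 coefficients.
Solving, the leading coefficient vanishes, and h(k) = 2k² + 5k + 5.
Then h(7) = 138.

138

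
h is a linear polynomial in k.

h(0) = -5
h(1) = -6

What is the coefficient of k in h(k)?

-1

Write h(k) = ak + b; the 2 given values yield a linear system in the 2 coefficients.
Solving, h(k) = -k - 5.
The coefficient of k is -1.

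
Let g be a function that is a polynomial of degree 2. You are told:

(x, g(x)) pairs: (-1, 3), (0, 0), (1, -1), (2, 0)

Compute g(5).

Write g(x) = ax² + bx + c; the 4 given values yield a linear system in the 3 coefficients.
Solving, g(x) = x² - 2x.
Then g(5) = 15.

15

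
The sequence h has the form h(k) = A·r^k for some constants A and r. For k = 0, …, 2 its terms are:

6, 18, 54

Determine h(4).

Consecutive ratio: 18/6 = 3, and 54/18 = 3, so r = 3.
Then A·3^0 = 6 gives A = 6, and h(k) = 6·3^k.
h(4) = 6·3^4 = 486.

486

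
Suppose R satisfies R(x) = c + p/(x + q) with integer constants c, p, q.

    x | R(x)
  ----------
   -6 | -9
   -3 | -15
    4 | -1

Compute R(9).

(R(x) − c)(x + q) = p for each data point; the three points give a linear system in c and q, then p follows.
Solving: c = -5, q = 1, p = 20, so R(x) = -5 + 20/(x + 1).
Then R(9) = -5 + 20/10 = -3.

-3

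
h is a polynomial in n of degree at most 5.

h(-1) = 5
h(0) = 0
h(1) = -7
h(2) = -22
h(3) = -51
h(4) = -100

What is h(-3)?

Write h(n) = an^5 + bn^4 + cn³ + dn² + en + p; the 6 given values yield a linear system in the 6 coefficients.
Solving, the top 2 coefficients vanish, and h(n) = -n³ - n² - 5n.
Then h(-3) = 33.

33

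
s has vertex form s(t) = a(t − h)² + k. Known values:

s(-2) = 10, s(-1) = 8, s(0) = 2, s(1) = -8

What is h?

First differences -2, -6, -10; second difference -4 = 2a, so a = -2.
Expanding, the t-coefficient is −2ah = 4h; matching it to the data gives h = -2, and then k = 10.
So s(t) = -2(t + 2)² + 10.
Hence h = -2.

-2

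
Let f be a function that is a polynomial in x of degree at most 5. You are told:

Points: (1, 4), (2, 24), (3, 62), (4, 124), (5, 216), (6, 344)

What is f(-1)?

-6

First differences: 20, 38, 62, 92, 128. Second differences: 18, 24, 30, 36. Third differences: 6, 6, 6.
Level-3 differences are constant, so f has degree 3.
Fitting a degree-3 polynomial gives f(x) = x³ + 3x² + 4x - 4.
Then f(-1) = -6.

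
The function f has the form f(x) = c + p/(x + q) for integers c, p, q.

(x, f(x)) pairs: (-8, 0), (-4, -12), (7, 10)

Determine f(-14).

3

(f(x) − c)(x + q) = p for each data point; the three points give a linear system in c and q, then p follows.
Solving: c = 6, q = 2, p = 36, so f(x) = 6 + 36/(x + 2).
Then f(-14) = 6 + 36/(-12) = 3.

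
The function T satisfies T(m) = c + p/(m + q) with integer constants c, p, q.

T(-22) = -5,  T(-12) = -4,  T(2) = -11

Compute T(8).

-8

(T(m) − c)(m + q) = p for each data point; the three points give a linear system in c and q, then p follows.
Solving: c = -6, q = 2, p = -20, so T(m) = -6 − 20/(m + 2).
Then T(8) = -6 − 20/10 = -8.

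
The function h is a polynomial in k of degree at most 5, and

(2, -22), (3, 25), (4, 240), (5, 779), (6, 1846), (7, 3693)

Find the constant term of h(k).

Write h(k) = ak^5 + bk^4 + ck³ + dk² + ek + p; the 6 given values yield a linear system in the 6 coefficients.
Solving, the leading coefficient vanishes, and h(k) = 2k^4 - 2k³ - 8k² - 5k + 4.
The constant term is h(0) = 4.

4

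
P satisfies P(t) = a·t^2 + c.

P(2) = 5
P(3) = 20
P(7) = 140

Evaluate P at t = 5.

From P(2) = 5 and P(3) = 20: 4a + c = 5 and 9a + c = 20.
Subtracting: 5a = 15, so a = 3; then c = 5 − 3·4 = -7.
So P(t) = 3t² − 7, and P(5) = 68.

68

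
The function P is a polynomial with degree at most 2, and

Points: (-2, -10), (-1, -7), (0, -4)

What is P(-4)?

Write P(t) = at² + bt + c; the 3 given values yield a linear system in the 3 coefficients.
Solving, the leading coefficient vanishes, and P(t) = 3t - 4.
Then P(-4) = -16.

-16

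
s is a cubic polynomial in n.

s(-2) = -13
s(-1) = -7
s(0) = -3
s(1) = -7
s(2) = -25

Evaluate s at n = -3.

-15

First differences: 6, 4, -4, -18. Second differences: -2, -8, -14. Third differences: -6, -6.
Level-3 differences are constant, so s has degree 3.
Fitting a degree-3 polynomial gives s(n) = -n³ - 4n² + n - 3.
Then s(-3) = -15.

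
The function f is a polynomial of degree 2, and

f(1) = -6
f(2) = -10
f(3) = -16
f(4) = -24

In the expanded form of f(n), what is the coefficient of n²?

-1

First differences: -4, -6, -8. Second differences: -2, -2.
Level-2 differences are constant, so f has degree 2.
Fitting a degree-2 polynomial gives f(n) = -n² - n - 4.
The coefficient of n² is -1.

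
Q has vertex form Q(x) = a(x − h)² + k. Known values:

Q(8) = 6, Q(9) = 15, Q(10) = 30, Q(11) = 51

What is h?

First differences 9, 15, 21; second difference 6 = 2a, so a = 3.
Expanding, the x-coefficient is −2ah = -6h; matching it to the data gives h = 7, and then k = 3.
So Q(x) = 3(x − 7)² + 3.
Hence h = 7.

7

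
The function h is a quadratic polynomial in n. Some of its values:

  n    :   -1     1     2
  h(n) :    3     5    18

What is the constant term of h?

0

Write h(n) = an² + bn + c; the 3 given values yield a linear system in the 3 coefficients.
Solving, h(n) = 4n² + n.
The constant term is h(0) = 0.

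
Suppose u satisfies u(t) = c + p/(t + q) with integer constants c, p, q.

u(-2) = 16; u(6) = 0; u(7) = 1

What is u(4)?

(u(t) − c)(t + q) = p for each data point; the three points give a linear system in c and q, then p follows.
Solving: c = 6, q = -1, p = -30, so u(t) = 6 − 30/(t − 1).
Then u(4) = 6 − 30/3 = -4.

-4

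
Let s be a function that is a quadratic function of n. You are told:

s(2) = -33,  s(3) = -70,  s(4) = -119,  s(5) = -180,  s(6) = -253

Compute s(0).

5

Write s(n) = an² + bn + c; the 5 given values yield a linear system in the 3 coefficients.
Solving, s(n) = -6n² - 7n + 5.
Then s(0) = 5.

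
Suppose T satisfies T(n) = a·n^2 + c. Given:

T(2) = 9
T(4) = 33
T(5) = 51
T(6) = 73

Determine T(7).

From T(2) = 9 and T(4) = 33: 4a + c = 9 and 16a + c = 33.
Subtracting: 12a = 24, so a = 2; then c = 9 − 2·4 = 1.
So T(n) = 2n² + 1, and T(7) = 99.

99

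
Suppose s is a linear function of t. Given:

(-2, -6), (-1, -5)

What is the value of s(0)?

-4

Write s(t) = at + b; the 2 given values yield a linear system in the 2 coefficients.
Solving, s(t) = t - 4.
Then s(0) = -4.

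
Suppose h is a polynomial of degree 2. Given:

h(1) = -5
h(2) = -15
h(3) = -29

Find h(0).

Write h(m) = am² + bm + c; the 3 given values yield a linear system in the 3 coefficients.
Solving, h(m) = -2m² - 4m + 1.
Then h(0) = 1.

1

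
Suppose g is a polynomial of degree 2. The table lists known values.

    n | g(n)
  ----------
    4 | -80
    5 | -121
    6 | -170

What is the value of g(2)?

Write g(n) = an² + bn + c; the 3 given values yield a linear system in the 3 coefficients.
Solving, g(n) = -4n² - 5n + 4.
Then g(2) = -22.

-22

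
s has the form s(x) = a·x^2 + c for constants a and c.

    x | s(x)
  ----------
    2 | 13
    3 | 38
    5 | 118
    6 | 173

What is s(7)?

From s(2) = 13 and s(3) = 38: 4a + c = 13 and 9a + c = 38.
Subtracting: 5a = 25, so a = 5; then c = 13 − 5·4 = -7.
So s(x) = 5x² − 7, and s(7) = 238.

238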